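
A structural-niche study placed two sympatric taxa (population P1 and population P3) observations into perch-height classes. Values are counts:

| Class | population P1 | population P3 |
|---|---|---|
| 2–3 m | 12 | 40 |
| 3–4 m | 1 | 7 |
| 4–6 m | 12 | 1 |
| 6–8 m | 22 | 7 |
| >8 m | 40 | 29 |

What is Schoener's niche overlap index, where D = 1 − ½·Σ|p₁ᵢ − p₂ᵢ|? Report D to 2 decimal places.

0.59

Proportions for population P1 (n=87): 12/87=0.1379, 1/87=0.0115, 12/87=0.1379, 22/87=0.2529, 40/87=0.4598
Proportions for population P3 (n=84): 40/84=0.4762, 7/84=0.0833, 1/84=0.0119, 7/84=0.0833, 29/84=0.3452
Σ|p₁ᵢ − p₂ᵢ| = 0.3383 + 0.0718 + 0.1260 + 0.1696 + 0.1146 = 0.8203
D = 1 − ½ × 0.8203 = 1 − 0.41015 = 0.58985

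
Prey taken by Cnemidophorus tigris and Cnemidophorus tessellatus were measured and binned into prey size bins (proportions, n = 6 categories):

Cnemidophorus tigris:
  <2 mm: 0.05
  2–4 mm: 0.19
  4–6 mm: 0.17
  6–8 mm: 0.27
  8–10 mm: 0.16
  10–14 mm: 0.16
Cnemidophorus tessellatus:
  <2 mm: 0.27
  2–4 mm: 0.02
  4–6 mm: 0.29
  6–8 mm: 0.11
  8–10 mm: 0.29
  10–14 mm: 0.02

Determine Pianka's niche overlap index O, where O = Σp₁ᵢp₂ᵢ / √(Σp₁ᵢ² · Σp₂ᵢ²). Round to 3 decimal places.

0.661

Σ p₁ᵢp₂ᵢ = 0.0135 + 0.0038 + 0.0493 + 0.0297 + 0.0464 + 0.0032 = 0.1459
Σp_1ᵢ² = 0.05² + 0.19² + 0.17² + 0.27² + 0.16² + 0.16² = 0.0025 + 0.0361 + 0.0289 + 0.0729 + 0.0256 + 0.0256 = 0.1916
Σp_2ᵢ² = 0.27² + 0.02² + 0.29² + 0.11² + 0.29² + 0.02² = 0.0729 + 0.0004 + 0.0841 + 0.0121 + 0.0841 + 0.0004 = 0.2540
O = 0.1459 / √(0.1916 × 0.2540) = 0.1459 / 0.220605 = 0.66136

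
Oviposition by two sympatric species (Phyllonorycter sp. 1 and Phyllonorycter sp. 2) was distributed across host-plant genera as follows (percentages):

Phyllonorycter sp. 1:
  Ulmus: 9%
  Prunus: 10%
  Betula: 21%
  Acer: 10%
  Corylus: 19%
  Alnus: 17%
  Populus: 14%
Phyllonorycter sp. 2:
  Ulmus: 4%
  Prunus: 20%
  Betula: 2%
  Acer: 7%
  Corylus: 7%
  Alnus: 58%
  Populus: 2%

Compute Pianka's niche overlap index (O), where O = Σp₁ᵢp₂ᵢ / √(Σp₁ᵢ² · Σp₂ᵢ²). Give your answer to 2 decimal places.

0.61

Convert percentages to proportions (divide by 100).
Σ p₁ᵢp₂ᵢ = 0.0036 + 0.0200 + 0.0042 + 0.0070 + 0.0133 + 0.0986 + 0.0028 = 0.1495
Σp_1ᵢ² = 0.09² + 0.10² + 0.21² + 0.10² + 0.19² + 0.17² + 0.14² = 0.0081 + 0.0100 + 0.0441 + 0.0100 + 0.0361 + 0.0289 + 0.0196 = 0.1568
Σp_2ᵢ² = 0.04² + 0.20² + 0.02² + 0.07² + 0.07² + 0.58² + 0.02² = 0.0016 + 0.0400 + 0.0004 + 0.0049 + 0.0049 + 0.3364 + 0.0004 = 0.3886
O = 0.1495 / √(0.1568 × 0.3886) = 0.1495 / 0.24685 = 0.6056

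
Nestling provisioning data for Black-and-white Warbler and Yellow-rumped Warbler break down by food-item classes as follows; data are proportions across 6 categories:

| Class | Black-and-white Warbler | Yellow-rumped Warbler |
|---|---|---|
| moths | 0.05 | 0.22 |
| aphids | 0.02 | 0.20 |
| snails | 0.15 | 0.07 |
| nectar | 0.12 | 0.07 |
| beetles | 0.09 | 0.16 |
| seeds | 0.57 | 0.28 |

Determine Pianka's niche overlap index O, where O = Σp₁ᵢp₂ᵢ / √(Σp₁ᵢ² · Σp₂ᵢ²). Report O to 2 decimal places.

Σ p₁ᵢp₂ᵢ = 0.0110 + 0.0040 + 0.0105 + 0.0084 + 0.0144 + 0.1596 = 0.2079
Σp_1ᵢ² = 0.05² + 0.02² + 0.15² + 0.12² + 0.09² + 0.57² = 0.0025 + 0.0004 + 0.0225 + 0.0144 + 0.0081 + 0.3249 = 0.3728
Σp_2ᵢ² = 0.22² + 0.20² + 0.07² + 0.07² + 0.16² + 0.28² = 0.0484 + 0.0400 + 0.0049 + 0.0049 + 0.0256 + 0.0784 = 0.2022
O = 0.2079 / √(0.3728 × 0.2022) = 0.2079 / 0.27455 = 0.7572

0.76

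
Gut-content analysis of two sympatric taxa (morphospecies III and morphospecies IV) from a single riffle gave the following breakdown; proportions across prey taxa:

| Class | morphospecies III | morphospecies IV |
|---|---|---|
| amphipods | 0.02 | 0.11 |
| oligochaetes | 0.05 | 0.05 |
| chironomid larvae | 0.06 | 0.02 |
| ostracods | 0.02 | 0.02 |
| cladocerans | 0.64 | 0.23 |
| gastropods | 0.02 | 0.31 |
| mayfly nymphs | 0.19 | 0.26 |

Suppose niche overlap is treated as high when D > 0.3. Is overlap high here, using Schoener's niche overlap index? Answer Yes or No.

Yes

Σ|p₁ᵢ − p₂ᵢ| = 0.09 + 0.00 + 0.04 + 0.00 + 0.41 + 0.29 + 0.07 = 0.90
D = 1 − ½ × 0.90 = 1 − 0.450 = 0.5500
D = 0.5500 > 0.3 → Yes.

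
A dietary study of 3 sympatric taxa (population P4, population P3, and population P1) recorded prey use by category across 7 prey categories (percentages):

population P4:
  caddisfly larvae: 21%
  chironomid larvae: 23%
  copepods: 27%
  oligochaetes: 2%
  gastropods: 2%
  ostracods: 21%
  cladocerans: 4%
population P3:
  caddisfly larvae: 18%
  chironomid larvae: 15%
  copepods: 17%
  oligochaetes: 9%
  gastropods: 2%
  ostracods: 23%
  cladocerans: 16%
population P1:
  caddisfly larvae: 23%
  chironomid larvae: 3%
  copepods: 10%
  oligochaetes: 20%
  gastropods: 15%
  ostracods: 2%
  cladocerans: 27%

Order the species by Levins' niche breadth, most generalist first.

population P3 > population P1 > population P4

Convert percentages to proportions (divide by 100).
Σp_P4ᵢ² = 0.21² + 0.23² + 0.27² + 0.02² + 0.02² + 0.21² + 0.04² = 0.0441 + 0.0529 + 0.0729 + 0.0004 + 0.0004 + 0.0441 + 0.0016 = 0.2164
B_P4 = 1 / 0.2164 = 4.6211
Σp_P3ᵢ² = 0.18² + 0.15² + 0.17² + 0.09² + 0.02² + 0.23² + 0.16² = 0.0324 + 0.0225 + 0.0289 + 0.0081 + 0.0004 + 0.0529 + 0.0256 = 0.1708
B_P3 = 1 / 0.1708 = 5.8548
Σp_P1ᵢ² = 0.23² + 0.03² + 0.10² + 0.20² + 0.15² + 0.02² + 0.27² = 0.0529 + 0.0009 + 0.0100 + 0.0400 + 0.0225 + 0.0004 + 0.0729 = 0.1996
B_P1 = 1 / 0.1996 = 5.0100
Ranking by B (broadest → narrowest): population P3 (5.85) > population P1 (5.01) > population P4 (4.62)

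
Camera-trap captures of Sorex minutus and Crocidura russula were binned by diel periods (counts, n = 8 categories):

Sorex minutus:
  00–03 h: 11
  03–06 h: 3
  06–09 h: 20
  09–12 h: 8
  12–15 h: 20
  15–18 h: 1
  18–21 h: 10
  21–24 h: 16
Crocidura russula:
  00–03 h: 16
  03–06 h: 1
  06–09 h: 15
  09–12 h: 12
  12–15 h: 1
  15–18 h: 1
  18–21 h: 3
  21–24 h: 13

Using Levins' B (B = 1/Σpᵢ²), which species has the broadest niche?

Sorex minutus

Proportions for Sorex minutus (n=89): 11/89=0.1236, 3/89=0.0337, 20/89=0.2247, 8/89=0.0899, 20/89=0.2247, 1/89=0.0112, 10/89=0.1124, 16/89=0.1798
Proportions for Crocidura russula (n=62): 16/62=0.2581, 1/62=0.0161, 15/62=0.2419, 12/62=0.1935, 1/62=0.0161, 1/62=0.0161, 3/62=0.0484, 13/62=0.2097
Σp_minuᵢ² = 0.1236² + 0.0337² + 0.2247² + 0.0899² + 0.2247² + 0.0112² + 0.1124² + 0.1798² = 0.015277 + 0.001136 + 0.050490 + 0.008082 + 0.050490 + 0.000125 + 0.012634 + 0.032328 = 0.170562
B_minu = 1 / 0.170562 = 5.8630
Σp_russᵢ² = 0.2581² + 0.0161² + 0.2419² + 0.1935² + 0.0161² + 0.0161² + 0.0484² + 0.2097² = 0.066616 + 0.000259 + 0.058516 + 0.037442 + 0.000259 + 0.000259 + 0.002343 + 0.043974 = 0.209668
B_russ = 1 / 0.209668 = 4.7694
Highest B → broadest niche (most generalist): Sorex minutus (B = 5.86).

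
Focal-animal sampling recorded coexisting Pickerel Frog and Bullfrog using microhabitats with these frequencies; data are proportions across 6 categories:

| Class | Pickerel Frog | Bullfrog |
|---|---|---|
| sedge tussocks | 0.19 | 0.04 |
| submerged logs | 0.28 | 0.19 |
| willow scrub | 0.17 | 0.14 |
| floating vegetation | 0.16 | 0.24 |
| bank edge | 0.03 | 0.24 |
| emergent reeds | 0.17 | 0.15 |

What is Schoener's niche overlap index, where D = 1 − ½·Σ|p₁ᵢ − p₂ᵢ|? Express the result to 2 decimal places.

Σ|p₁ᵢ − p₂ᵢ| = 0.15 + 0.09 + 0.03 + 0.08 + 0.21 + 0.02 = 0.58
D = 1 − ½ × 0.58 = 1 − 0.290 = 0.7100

0.71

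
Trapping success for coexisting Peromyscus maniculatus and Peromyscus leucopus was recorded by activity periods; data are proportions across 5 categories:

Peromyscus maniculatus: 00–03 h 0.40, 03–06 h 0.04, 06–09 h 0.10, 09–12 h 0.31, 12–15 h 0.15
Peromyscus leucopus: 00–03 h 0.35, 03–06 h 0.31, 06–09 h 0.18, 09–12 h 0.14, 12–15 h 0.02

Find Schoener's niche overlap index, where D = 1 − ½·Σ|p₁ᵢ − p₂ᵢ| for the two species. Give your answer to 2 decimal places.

Σ|p₁ᵢ − p₂ᵢ| = 0.05 + 0.27 + 0.08 + 0.17 + 0.13 = 0.70
D = 1 − ½ × 0.70 = 1 − 0.350 = 0.6500

0.65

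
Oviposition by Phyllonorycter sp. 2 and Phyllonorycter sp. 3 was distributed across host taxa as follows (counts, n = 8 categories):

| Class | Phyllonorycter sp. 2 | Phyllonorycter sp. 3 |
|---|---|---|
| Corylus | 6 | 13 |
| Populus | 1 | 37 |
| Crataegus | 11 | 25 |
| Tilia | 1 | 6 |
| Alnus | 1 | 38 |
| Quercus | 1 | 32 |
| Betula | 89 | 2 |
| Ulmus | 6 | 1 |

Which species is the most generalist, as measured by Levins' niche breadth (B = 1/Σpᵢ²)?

Proportions for Phyllonorycter sp. 2 (n=116): 6/116=0.0517, 1/116=0.0086, 11/116=0.0948, 1/116=0.0086, 1/116=0.0086, 1/116=0.0086, 89/116=0.7672, 6/116=0.0517
Proportions for Phyllonorycter sp. 3 (n=154): 13/154=0.0844, 37/154=0.2403, 25/154=0.1623, 6/154=0.0390, 38/154=0.2468, 32/154=0.2078, 2/154=0.0130, 1/154=0.0065
Σp_2ᵢ² = 0.0517² + 0.0086² + 0.0948² + 0.0086² + 0.0086² + 0.0086² + 0.7672² + 0.0517² = 0.002673 + 0.000074 + 0.008987 + 0.000074 + 0.000074 + 0.000074 + 0.588596 + 0.002673 = 0.603225
B_2 = 1 / 0.603225 = 1.6578
Σp_3ᵢ² = 0.0844² + 0.2403² + 0.1623² + 0.0390² + 0.2468² + 0.2078² + 0.0130² + 0.0065² = 0.007123 + 0.057744 + 0.026341 + 0.001521 + 0.060910 + 0.043181 + 0.000169 + 0.000042 = 0.197031
B_3 = 1 / 0.197031 = 5.0753
Highest B → broadest niche (most generalist): Phyllonorycter sp. 3 (B = 5.08).

Phyllonorycter sp. 3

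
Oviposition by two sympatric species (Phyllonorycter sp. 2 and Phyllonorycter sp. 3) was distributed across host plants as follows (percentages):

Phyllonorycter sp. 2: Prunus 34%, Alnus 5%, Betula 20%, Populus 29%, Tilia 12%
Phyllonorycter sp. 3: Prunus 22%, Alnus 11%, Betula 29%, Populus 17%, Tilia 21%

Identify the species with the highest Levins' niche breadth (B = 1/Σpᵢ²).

Convert percentages to proportions (divide by 100).
Σp_2ᵢ² = 0.34² + 0.05² + 0.20² + 0.29² + 0.12² = 0.1156 + 0.0025 + 0.0400 + 0.0841 + 0.0144 = 0.2566
B_2 = 1 / 0.2566 = 3.8971
Σp_3ᵢ² = 0.22² + 0.11² + 0.29² + 0.17² + 0.21² = 0.0484 + 0.0121 + 0.0841 + 0.0289 + 0.0441 = 0.2176
B_3 = 1 / 0.2176 = 4.5956
Highest B → broadest niche (most generalist): Phyllonorycter sp. 3 (B = 4.60).

Phyllonorycter sp. 3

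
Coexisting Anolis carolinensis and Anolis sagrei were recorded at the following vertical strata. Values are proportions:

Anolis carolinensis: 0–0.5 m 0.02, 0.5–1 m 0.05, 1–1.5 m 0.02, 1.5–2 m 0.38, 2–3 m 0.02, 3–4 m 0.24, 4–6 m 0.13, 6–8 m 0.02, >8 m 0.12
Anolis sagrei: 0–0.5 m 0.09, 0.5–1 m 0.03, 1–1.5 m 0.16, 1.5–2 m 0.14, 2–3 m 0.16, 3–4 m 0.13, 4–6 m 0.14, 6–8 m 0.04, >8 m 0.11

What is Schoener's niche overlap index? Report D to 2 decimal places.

Σ|p₁ᵢ − p₂ᵢ| = 0.07 + 0.02 + 0.14 + 0.24 + 0.14 + 0.11 + 0.01 + 0.02 + 0.01 = 0.76
D = 1 − ½ × 0.76 = 1 − 0.380 = 0.6200

0.62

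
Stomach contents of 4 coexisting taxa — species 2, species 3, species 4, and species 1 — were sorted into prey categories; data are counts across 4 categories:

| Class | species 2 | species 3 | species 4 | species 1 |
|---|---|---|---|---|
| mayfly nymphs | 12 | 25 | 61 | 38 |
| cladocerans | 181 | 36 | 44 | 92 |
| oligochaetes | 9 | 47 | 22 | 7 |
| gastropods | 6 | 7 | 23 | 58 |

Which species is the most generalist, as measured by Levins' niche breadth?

species 4

Proportions for species 2 (n=208): 12/208=0.0577, 181/208=0.8702, 9/208=0.0433, 6/208=0.0288
Proportions for species 3 (n=115): 25/115=0.2174, 36/115=0.3130, 47/115=0.4087, 7/115=0.0609
Proportions for species 4 (n=150): 61/150=0.4067, 44/150=0.2933, 22/150=0.1467, 23/150=0.1533
Proportions for species 1 (n=195): 38/195=0.1949, 92/195=0.4718, 7/195=0.0359, 58/195=0.2974
Σp_2ᵢ² = 0.0577² + 0.8702² + 0.0433² + 0.0288² = 0.003329 + 0.757248 + 0.001875 + 0.000829 = 0.763281
B_2 = 1 / 0.763281 = 1.3101
Σp_3ᵢ² = 0.2174² + 0.3130² + 0.4087² + 0.0609² = 0.047263 + 0.097969 + 0.167036 + 0.003709 = 0.315977
B_3 = 1 / 0.315977 = 3.1648
Σp_4ᵢ² = 0.4067² + 0.2933² + 0.1467² + 0.1533² = 0.165405 + 0.086025 + 0.021521 + 0.023501 = 0.296452
B_4 = 1 / 0.296452 = 3.3732
Σp_1ᵢ² = 0.1949² + 0.4718² + 0.0359² + 0.2974² = 0.037986 + 0.222595 + 0.001289 + 0.088447 = 0.350317
B_1 = 1 / 0.350317 = 2.8546
Highest B → broadest niche (most generalist): species 4 (B = 3.37).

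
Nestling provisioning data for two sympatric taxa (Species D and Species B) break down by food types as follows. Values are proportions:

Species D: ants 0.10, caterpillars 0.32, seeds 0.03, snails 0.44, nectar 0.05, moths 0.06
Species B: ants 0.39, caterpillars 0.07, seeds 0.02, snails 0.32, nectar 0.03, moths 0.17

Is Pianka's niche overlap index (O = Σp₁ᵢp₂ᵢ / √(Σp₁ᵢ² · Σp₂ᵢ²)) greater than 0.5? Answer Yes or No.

Σ p₁ᵢp₂ᵢ = 0.0390 + 0.0224 + 0.0006 + 0.1408 + 0.0015 + 0.0102 = 0.2145
Σp_1ᵢ² = 0.10² + 0.32² + 0.03² + 0.44² + 0.05² + 0.06² = 0.0100 + 0.1024 + 0.0009 + 0.1936 + 0.0025 + 0.0036 = 0.3130
Σp_2ᵢ² = 0.39² + 0.07² + 0.02² + 0.32² + 0.03² + 0.17² = 0.1521 + 0.0049 + 0.0004 + 0.1024 + 0.0009 + 0.0289 = 0.2896
O = 0.2145 / √(0.3130 × 0.2896) = 0.2145 / 0.30107 = 0.7125
O = 0.7125 > 0.5 → Yes.

Yes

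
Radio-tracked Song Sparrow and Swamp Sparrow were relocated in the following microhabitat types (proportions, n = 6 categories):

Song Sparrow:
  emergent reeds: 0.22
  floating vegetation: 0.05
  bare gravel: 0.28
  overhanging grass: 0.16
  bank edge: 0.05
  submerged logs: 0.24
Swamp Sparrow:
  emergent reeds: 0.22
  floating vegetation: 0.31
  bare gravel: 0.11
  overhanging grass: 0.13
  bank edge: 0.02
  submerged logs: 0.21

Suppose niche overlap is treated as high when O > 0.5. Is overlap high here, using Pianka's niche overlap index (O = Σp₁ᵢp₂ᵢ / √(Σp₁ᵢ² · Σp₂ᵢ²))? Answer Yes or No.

Yes

Σ p₁ᵢp₂ᵢ = 0.0484 + 0.0155 + 0.0308 + 0.0208 + 0.0010 + 0.0504 = 0.1669
Σp_1ᵢ² = 0.22² + 0.05² + 0.28² + 0.16² + 0.05² + 0.24² = 0.0484 + 0.0025 + 0.0784 + 0.0256 + 0.0025 + 0.0576 = 0.2150
Σp_2ᵢ² = 0.22² + 0.31² + 0.11² + 0.13² + 0.02² + 0.21² = 0.0484 + 0.0961 + 0.0121 + 0.0169 + 0.0004 + 0.0441 = 0.2180
O = 0.1669 / √(0.2150 × 0.2180) = 0.1669 / 0.21649 = 0.7709
O = 0.7709 > 0.5 → Yes.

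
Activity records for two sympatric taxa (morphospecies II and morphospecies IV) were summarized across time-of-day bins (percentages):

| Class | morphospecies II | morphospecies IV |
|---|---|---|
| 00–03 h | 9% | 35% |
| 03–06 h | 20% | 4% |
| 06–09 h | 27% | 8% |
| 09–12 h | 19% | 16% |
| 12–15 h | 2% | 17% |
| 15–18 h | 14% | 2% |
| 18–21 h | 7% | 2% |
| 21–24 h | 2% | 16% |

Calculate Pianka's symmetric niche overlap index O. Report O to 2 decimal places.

Convert percentages to proportions (divide by 100).
Σ p₁ᵢp₂ᵢ = 0.0315 + 0.0080 + 0.0216 + 0.0304 + 0.0034 + 0.0028 + 0.0014 + 0.0032 = 0.1023
Σp_1ᵢ² = 0.09² + 0.20² + 0.27² + 0.19² + 0.02² + 0.14² + 0.07² + 0.02² = 0.0081 + 0.0400 + 0.0729 + 0.0361 + 0.0004 + 0.0196 + 0.0049 + 0.0004 = 0.1824
Σp_2ᵢ² = 0.35² + 0.04² + 0.08² + 0.16² + 0.17² + 0.02² + 0.02² + 0.16² = 0.1225 + 0.0016 + 0.0064 + 0.0256 + 0.0289 + 0.0004 + 0.0004 + 0.0256 = 0.2114
O = 0.1023 / √(0.1824 × 0.2114) = 0.1023 / 0.19637 = 0.5210

0.52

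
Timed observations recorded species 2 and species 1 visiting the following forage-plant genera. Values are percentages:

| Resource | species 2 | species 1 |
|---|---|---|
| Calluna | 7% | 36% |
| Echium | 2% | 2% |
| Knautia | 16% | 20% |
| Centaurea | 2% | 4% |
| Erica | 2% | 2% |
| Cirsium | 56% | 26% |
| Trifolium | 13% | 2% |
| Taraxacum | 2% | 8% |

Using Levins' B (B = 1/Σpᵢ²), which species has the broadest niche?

Convert percentages to proportions (divide by 100).
Σp_2ᵢ² = 0.07² + 0.02² + 0.16² + 0.02² + 0.02² + 0.56² + 0.13² + 0.02² = 0.0049 + 0.0004 + 0.0256 + 0.0004 + 0.0004 + 0.3136 + 0.0169 + 0.0004 = 0.3626
B_2 = 1 / 0.3626 = 2.7579
Σp_1ᵢ² = 0.36² + 0.02² + 0.20² + 0.04² + 0.02² + 0.26² + 0.02² + 0.08² = 0.1296 + 0.0004 + 0.0400 + 0.0016 + 0.0004 + 0.0676 + 0.0004 + 0.0064 = 0.2464
B_1 = 1 / 0.2464 = 4.0584
Highest B → broadest niche (most generalist): species 1 (B = 4.06).

species 1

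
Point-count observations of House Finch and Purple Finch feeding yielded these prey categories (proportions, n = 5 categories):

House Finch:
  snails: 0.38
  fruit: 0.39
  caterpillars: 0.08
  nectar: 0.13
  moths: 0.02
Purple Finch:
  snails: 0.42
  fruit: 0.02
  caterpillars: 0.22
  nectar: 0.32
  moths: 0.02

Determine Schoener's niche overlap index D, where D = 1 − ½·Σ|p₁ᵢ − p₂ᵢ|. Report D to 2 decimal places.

Σ|p₁ᵢ − p₂ᵢ| = 0.04 + 0.37 + 0.14 + 0.19 + 0.00 = 0.74
D = 1 − ½ × 0.74 = 1 − 0.370 = 0.6300

0.63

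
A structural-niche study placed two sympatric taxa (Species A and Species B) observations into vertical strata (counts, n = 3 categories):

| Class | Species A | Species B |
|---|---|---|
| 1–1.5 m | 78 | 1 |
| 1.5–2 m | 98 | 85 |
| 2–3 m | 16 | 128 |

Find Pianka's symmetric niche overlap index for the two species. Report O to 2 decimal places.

Proportions for Species A (n=192): 78/192=0.4063, 98/192=0.5104, 16/192=0.0833
Proportions for Species B (n=214): 1/214=0.0047, 85/214=0.3972, 128/214=0.5981
Σ p₁ᵢp₂ᵢ = 0.001910 + 0.202731 + 0.049822 = 0.254463
Σp_1ᵢ² = 0.4063² + 0.5104² + 0.0833² = 0.165080 + 0.260508 + 0.006939 = 0.432527
Σp_2ᵢ² = 0.0047² + 0.3972² + 0.5981² = 0.000022 + 0.157768 + 0.357724 = 0.515514
O = 0.254463 / √(0.432527 × 0.515514) = 0.254463 / 0.4722009 = 0.5389

0.54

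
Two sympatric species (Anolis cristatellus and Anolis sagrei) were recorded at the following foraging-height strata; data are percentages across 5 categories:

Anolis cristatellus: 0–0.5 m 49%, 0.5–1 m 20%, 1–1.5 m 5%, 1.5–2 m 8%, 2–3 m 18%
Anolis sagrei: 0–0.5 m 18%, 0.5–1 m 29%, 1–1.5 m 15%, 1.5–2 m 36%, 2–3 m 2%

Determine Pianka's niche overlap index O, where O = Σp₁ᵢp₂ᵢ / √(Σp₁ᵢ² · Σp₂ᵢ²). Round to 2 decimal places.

0.63

Convert percentages to proportions (divide by 100).
Σ p₁ᵢp₂ᵢ = 0.0882 + 0.0580 + 0.0075 + 0.0288 + 0.0036 = 0.1861
Σp_1ᵢ² = 0.49² + 0.20² + 0.05² + 0.08² + 0.18² = 0.2401 + 0.0400 + 0.0025 + 0.0064 + 0.0324 = 0.3214
Σp_2ᵢ² = 0.18² + 0.29² + 0.15² + 0.36² + 0.02² = 0.0324 + 0.0841 + 0.0225 + 0.1296 + 0.0004 = 0.2690
O = 0.1861 / √(0.3214 × 0.2690) = 0.1861 / 0.29404 = 0.6329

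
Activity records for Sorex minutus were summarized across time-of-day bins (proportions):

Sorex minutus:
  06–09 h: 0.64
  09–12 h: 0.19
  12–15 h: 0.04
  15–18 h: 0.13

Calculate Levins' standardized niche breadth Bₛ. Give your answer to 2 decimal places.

0.38

Σpᵢ² = 0.64² + 0.19² + 0.04² + 0.13² = 0.4096 + 0.0361 + 0.0016 + 0.0169 = 0.4642
B = 1 / 0.4642 = 2.1542
Bₛ = (B − 1)/(n − 1) = (2.1542 − 1)/(4 − 1) = 1.1542/3 = 0.3847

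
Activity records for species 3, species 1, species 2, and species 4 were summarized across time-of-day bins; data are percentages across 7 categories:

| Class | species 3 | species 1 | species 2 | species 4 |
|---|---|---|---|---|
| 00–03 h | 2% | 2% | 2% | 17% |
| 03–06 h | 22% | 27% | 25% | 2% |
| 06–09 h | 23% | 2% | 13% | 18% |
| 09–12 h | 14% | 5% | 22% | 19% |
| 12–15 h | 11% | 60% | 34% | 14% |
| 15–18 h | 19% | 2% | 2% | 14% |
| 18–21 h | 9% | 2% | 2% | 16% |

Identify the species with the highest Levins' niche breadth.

species 4

Convert percentages to proportions (divide by 100).
Σp_3ᵢ² = 0.02² + 0.22² + 0.23² + 0.14² + 0.11² + 0.19² + 0.09² = 0.0004 + 0.0484 + 0.0529 + 0.0196 + 0.0121 + 0.0361 + 0.0081 = 0.1776
B_3 = 1 / 0.1776 = 5.6306
Σp_1ᵢ² = 0.02² + 0.27² + 0.02² + 0.05² + 0.60² + 0.02² + 0.02² = 0.0004 + 0.0729 + 0.0004 + 0.0025 + 0.3600 + 0.0004 + 0.0004 = 0.4370
B_1 = 1 / 0.4370 = 2.2883
Σp_2ᵢ² = 0.02² + 0.25² + 0.13² + 0.22² + 0.34² + 0.02² + 0.02² = 0.0004 + 0.0625 + 0.0169 + 0.0484 + 0.1156 + 0.0004 + 0.0004 = 0.2446
B_2 = 1 / 0.2446 = 4.0883
Σp_4ᵢ² = 0.17² + 0.02² + 0.18² + 0.19² + 0.14² + 0.14² + 0.16² = 0.0289 + 0.0004 + 0.0324 + 0.0361 + 0.0196 + 0.0196 + 0.0256 = 0.1626
B_4 = 1 / 0.1626 = 6.1501
Highest B → broadest niche (most generalist): species 4 (B = 6.15).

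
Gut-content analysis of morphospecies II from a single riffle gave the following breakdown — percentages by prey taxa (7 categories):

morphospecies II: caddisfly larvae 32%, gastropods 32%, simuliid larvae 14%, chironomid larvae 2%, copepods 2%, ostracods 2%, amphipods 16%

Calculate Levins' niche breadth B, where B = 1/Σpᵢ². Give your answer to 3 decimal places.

3.981

Convert percentages to proportions (divide by 100).
Σpᵢ² = 0.32² + 0.32² + 0.14² + 0.02² + 0.02² + 0.02² + 0.16² = 0.1024 + 0.1024 + 0.0196 + 0.0004 + 0.0004 + 0.0004 + 0.0256 = 0.2512
B = 1 / 0.2512 = 3.98089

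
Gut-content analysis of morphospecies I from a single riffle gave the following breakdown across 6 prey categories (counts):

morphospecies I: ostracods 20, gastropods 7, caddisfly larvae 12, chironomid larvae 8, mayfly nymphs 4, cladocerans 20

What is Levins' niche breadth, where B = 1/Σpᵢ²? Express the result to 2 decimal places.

4.70

Proportions for morphospecies I (n=71): 20/71=0.2817, 7/71=0.0986, 12/71=0.1690, 8/71=0.1127, 4/71=0.0563, 20/71=0.2817
Σpᵢ² = 0.2817² + 0.0986² + 0.1690² + 0.1127² + 0.0563² + 0.2817² = 0.079355 + 0.009722 + 0.028561 + 0.012701 + 0.003170 + 0.079355 = 0.212864
B = 1 / 0.212864 = 4.6978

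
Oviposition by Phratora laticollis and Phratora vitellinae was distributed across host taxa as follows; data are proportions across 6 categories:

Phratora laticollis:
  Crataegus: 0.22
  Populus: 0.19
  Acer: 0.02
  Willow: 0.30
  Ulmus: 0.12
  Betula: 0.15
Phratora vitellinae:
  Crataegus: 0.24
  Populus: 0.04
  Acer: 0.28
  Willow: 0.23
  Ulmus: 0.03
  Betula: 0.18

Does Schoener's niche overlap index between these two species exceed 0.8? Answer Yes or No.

Σ|p₁ᵢ − p₂ᵢ| = 0.02 + 0.15 + 0.26 + 0.07 + 0.09 + 0.03 = 0.62
D = 1 − ½ × 0.62 = 1 − 0.310 = 0.6900
D = 0.6900 < 0.8 → No.

No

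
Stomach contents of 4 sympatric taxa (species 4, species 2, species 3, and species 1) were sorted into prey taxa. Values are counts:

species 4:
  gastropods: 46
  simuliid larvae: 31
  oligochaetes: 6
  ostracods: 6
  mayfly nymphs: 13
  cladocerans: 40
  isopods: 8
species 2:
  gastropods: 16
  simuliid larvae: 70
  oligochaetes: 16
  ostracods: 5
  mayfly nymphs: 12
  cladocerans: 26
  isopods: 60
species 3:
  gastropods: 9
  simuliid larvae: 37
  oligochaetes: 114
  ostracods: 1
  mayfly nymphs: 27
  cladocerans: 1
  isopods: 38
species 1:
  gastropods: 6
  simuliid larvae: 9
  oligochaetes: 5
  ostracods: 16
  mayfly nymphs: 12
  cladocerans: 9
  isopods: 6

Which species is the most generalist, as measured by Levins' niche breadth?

Proportions for species 4 (n=150): 46/150=0.3067, 31/150=0.2067, 6/150=0.0400, 6/150=0.0400, 13/150=0.0867, 40/150=0.2667, 8/150=0.0533
Proportions for species 2 (n=205): 16/205=0.0780, 70/205=0.3415, 16/205=0.0780, 5/205=0.0244, 12/205=0.0585, 26/205=0.1268, 60/205=0.2927
Proportions for species 3 (n=227): 9/227=0.0396, 37/227=0.1630, 114/227=0.5022, 1/227=0.0044, 27/227=0.1189, 1/227=0.0044, 38/227=0.1674
Proportions for species 1 (n=63): 6/63=0.0952, 9/63=0.1429, 5/63=0.0794, 16/63=0.2540, 12/63=0.1905, 9/63=0.1429, 6/63=0.0952
Σp_4ᵢ² = 0.3067² + 0.2067² + 0.0400² + 0.0400² + 0.0867² + 0.2667² + 0.0533² = 0.094065 + 0.042725 + 0.001600 + 0.001600 + 0.007517 + 0.071129 + 0.002841 = 0.221477
B_4 = 1 / 0.221477 = 4.5151
Σp_2ᵢ² = 0.0780² + 0.3415² + 0.0780² + 0.0244² + 0.0585² + 0.1268² + 0.2927² = 0.006084 + 0.116622 + 0.006084 + 0.000595 + 0.003422 + 0.016078 + 0.085673 = 0.234558
B_2 = 1 / 0.234558 = 4.2633
Σp_3ᵢ² = 0.0396² + 0.1630² + 0.5022² + 0.0044² + 0.1189² + 0.0044² + 0.1674² = 0.001568 + 0.026569 + 0.252205 + 0.000019 + 0.014137 + 0.000019 + 0.028023 = 0.322540
B_3 = 1 / 0.322540 = 3.1004
Σp_1ᵢ² = 0.0952² + 0.1429² + 0.0794² + 0.2540² + 0.1905² + 0.1429² + 0.0952² = 0.009063 + 0.020420 + 0.006304 + 0.064516 + 0.036290 + 0.020420 + 0.009063 = 0.166076
B_1 = 1 / 0.166076 = 6.0213
Highest B → broadest niche (most generalist): species 1 (B = 6.02).

species 1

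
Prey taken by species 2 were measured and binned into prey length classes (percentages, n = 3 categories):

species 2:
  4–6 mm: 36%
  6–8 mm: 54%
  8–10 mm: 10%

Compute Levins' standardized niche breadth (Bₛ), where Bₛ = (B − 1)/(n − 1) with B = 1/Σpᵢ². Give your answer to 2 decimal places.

Convert percentages to proportions (divide by 100).
Σpᵢ² = 0.36² + 0.54² + 0.10² = 0.1296 + 0.2916 + 0.0100 = 0.4312
B = 1 / 0.4312 = 2.3191
Bₛ = (B − 1)/(n − 1) = (2.3191 − 1)/(3 − 1) = 1.3191/2 = 0.6596

0.66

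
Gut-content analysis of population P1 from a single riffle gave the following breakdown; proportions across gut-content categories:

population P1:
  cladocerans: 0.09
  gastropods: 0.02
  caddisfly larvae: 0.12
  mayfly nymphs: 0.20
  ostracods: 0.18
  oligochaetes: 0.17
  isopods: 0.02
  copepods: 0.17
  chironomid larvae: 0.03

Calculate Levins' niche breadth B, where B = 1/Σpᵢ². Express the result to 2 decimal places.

6.48

Σpᵢ² = 0.09² + 0.02² + 0.12² + 0.20² + 0.18² + 0.17² + 0.02² + 0.17² + 0.03² = 0.0081 + 0.0004 + 0.0144 + 0.0400 + 0.0324 + 0.0289 + 0.0004 + 0.0289 + 0.0009 = 0.1544
B = 1 / 0.1544 = 6.4767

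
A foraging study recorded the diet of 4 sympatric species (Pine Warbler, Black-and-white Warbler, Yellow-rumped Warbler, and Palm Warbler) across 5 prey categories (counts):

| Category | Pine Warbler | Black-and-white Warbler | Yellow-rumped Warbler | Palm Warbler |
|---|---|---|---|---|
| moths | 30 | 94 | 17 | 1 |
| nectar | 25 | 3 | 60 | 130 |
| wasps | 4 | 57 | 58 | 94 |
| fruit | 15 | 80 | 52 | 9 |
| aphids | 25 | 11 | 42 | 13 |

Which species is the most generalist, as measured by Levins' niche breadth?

Yellow-rumped Warbler

Proportions for Pine Warbler (n=99): 30/99=0.3030, 25/99=0.2525, 4/99=0.0404, 15/99=0.1515, 25/99=0.2525
Proportions for Black-and-white Warbler (n=245): 94/245=0.3837, 3/245=0.0122, 57/245=0.2327, 80/245=0.3265, 11/245=0.0449
Proportions for Yellow-rumped Warbler (n=229): 17/229=0.0742, 60/229=0.2620, 58/229=0.2533, 52/229=0.2271, 42/229=0.1834
Proportions for Palm Warbler (n=247): 1/247=0.0040, 130/247=0.5263, 94/247=0.3806, 9/247=0.0364, 13/247=0.0526
Σp_Pineᵢ² = 0.3030² + 0.2525² + 0.0404² + 0.1515² + 0.2525² = 0.091809 + 0.063756 + 0.001632 + 0.022952 + 0.063756 = 0.243905
B_Pine = 1 / 0.243905 = 4.1000
Σp_Blacᵢ² = 0.3837² + 0.0122² + 0.2327² + 0.3265² + 0.0449² = 0.147226 + 0.000149 + 0.054149 + 0.106602 + 0.002016 = 0.310142
B_Blac = 1 / 0.310142 = 3.2243
Σp_Yellᵢ² = 0.0742² + 0.2620² + 0.2533² + 0.2271² + 0.1834² = 0.005506 + 0.068644 + 0.064161 + 0.051574 + 0.033636 = 0.223521
B_Yell = 1 / 0.223521 = 4.4739
Σp_Palmᵢ² = 0.0040² + 0.5263² + 0.3806² + 0.0364² + 0.0526² = 0.000016 + 0.276992 + 0.144856 + 0.001325 + 0.002767 = 0.425956
B_Palm = 1 / 0.425956 = 2.3477
Highest B → broadest niche (most generalist): Yellow-rumped Warbler (B = 4.47).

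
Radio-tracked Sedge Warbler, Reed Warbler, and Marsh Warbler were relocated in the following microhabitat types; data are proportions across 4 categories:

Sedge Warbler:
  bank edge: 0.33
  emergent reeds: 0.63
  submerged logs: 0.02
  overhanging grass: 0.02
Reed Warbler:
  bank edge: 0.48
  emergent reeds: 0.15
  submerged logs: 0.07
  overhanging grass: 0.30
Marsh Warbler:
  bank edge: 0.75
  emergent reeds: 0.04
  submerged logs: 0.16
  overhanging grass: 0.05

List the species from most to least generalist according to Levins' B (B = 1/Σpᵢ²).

Σp_Sedgᵢ² = 0.33² + 0.63² + 0.02² + 0.02² = 0.1089 + 0.3969 + 0.0004 + 0.0004 = 0.5066
B_Sedg = 1 / 0.5066 = 1.9739
Σp_Reedᵢ² = 0.48² + 0.15² + 0.07² + 0.30² = 0.2304 + 0.0225 + 0.0049 + 0.0900 = 0.3478
B_Reed = 1 / 0.3478 = 2.8752
Σp_Marsᵢ² = 0.75² + 0.04² + 0.16² + 0.05² = 0.5625 + 0.0016 + 0.0256 + 0.0025 = 0.5922
B_Mars = 1 / 0.5922 = 1.6886
Ranking by B (broadest → narrowest): Reed Warbler (2.88) > Sedge Warbler (1.97) > Marsh Warbler (1.69)

Reed Warbler > Sedge Warbler > Marsh Warbler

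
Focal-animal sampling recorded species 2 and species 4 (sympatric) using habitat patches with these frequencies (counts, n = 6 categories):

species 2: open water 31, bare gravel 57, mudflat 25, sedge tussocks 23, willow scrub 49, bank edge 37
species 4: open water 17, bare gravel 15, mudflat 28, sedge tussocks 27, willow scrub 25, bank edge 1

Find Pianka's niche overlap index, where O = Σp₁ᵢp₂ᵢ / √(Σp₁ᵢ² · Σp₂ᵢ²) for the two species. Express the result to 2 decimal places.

Proportions for species 2 (n=222): 31/222=0.1396, 57/222=0.2568, 25/222=0.1126, 23/222=0.1036, 49/222=0.2207, 37/222=0.1667
Proportions for species 4 (n=113): 17/113=0.1504, 15/113=0.1327, 28/113=0.2478, 27/113=0.2389, 25/113=0.2212, 1/113=0.0088
Σ p₁ᵢp₂ᵢ = 0.020996 + 0.034077 + 0.027902 + 0.024750 + 0.048819 + 0.001467 = 0.158011
Σp_1ᵢ² = 0.1396² + 0.2568² + 0.1126² + 0.1036² + 0.2207² + 0.1667² = 0.019488 + 0.065946 + 0.012679 + 0.010733 + 0.048708 + 0.027789 = 0.185343
Σp_2ᵢ² = 0.1504² + 0.1327² + 0.2478² + 0.2389² + 0.2212² + 0.0088² = 0.022620 + 0.017609 + 0.061405 + 0.057073 + 0.048929 + 0.000077 = 0.207713
O = 0.158011 / √(0.185343 × 0.207713) = 0.158011 / 0.1962095 = 0.8053

0.81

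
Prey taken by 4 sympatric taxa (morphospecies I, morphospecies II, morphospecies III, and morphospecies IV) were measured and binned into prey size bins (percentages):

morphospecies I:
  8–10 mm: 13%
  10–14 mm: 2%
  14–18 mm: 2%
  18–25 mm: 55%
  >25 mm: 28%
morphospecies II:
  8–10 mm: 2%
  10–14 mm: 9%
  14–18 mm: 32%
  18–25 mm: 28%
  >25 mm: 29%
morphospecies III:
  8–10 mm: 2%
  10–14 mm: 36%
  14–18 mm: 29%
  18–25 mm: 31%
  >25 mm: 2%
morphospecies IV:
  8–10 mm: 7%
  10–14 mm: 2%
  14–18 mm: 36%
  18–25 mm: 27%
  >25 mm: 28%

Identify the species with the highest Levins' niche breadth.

morphospecies II

Convert percentages to proportions (divide by 100).
Σp_Iᵢ² = 0.13² + 0.02² + 0.02² + 0.55² + 0.28² = 0.0169 + 0.0004 + 0.0004 + 0.3025 + 0.0784 = 0.3986
B_I = 1 / 0.3986 = 2.5088
Σp_IIᵢ² = 0.02² + 0.09² + 0.32² + 0.28² + 0.29² = 0.0004 + 0.0081 + 0.1024 + 0.0784 + 0.0841 = 0.2734
B_II = 1 / 0.2734 = 3.6576
Σp_IIIᵢ² = 0.02² + 0.36² + 0.29² + 0.31² + 0.02² = 0.0004 + 0.1296 + 0.0841 + 0.0961 + 0.0004 = 0.3106
B_III = 1 / 0.3106 = 3.2196
Σp_IVᵢ² = 0.07² + 0.02² + 0.36² + 0.27² + 0.28² = 0.0049 + 0.0004 + 0.1296 + 0.0729 + 0.0784 = 0.2862
B_IV = 1 / 0.2862 = 3.4941
Highest B → broadest niche (most generalist): morphospecies II (B = 3.66).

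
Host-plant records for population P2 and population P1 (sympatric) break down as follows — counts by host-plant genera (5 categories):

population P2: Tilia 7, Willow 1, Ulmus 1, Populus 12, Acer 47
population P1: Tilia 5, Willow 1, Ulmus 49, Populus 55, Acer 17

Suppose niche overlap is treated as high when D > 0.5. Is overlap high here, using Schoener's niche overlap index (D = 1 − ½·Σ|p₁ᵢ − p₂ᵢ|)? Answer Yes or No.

No

Proportions for population P2 (n=68): 7/68=0.1029, 1/68=0.0147, 1/68=0.0147, 12/68=0.1765, 47/68=0.6912
Proportions for population P1 (n=127): 5/127=0.0394, 1/127=0.0079, 49/127=0.3858, 55/127=0.4331, 17/127=0.1339
Σ|p₁ᵢ − p₂ᵢ| = 0.0635 + 0.0068 + 0.3711 + 0.2566 + 0.5573 = 1.2553
D = 1 − ½ × 1.2553 = 1 − 0.62765 = 0.37235
D = 0.37235 < 0.5 → No.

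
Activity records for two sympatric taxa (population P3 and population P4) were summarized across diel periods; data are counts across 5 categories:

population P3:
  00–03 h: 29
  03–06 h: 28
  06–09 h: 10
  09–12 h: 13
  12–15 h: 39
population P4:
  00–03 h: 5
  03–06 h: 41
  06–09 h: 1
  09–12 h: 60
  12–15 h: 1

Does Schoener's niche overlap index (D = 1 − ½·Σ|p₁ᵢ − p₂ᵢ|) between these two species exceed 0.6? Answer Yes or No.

Proportions for population P3 (n=119): 29/119=0.2437, 28/119=0.2353, 10/119=0.0840, 13/119=0.1092, 39/119=0.3277
Proportions for population P4 (n=108): 5/108=0.0463, 41/108=0.3796, 1/108=0.0093, 60/108=0.5556, 1/108=0.0093
Σ|p₁ᵢ − p₂ᵢ| = 0.1974 + 0.1443 + 0.0747 + 0.4464 + 0.3184 = 1.1812
D = 1 − ½ × 1.1812 = 1 − 0.59060 = 0.40940
D = 0.40940 < 0.6 → No.

No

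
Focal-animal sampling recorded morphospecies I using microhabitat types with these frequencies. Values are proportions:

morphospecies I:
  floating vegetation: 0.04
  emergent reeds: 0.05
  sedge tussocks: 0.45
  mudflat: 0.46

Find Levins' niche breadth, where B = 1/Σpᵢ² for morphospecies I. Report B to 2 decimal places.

2.39

Σpᵢ² = 0.04² + 0.05² + 0.45² + 0.46² = 0.0016 + 0.0025 + 0.2025 + 0.2116 = 0.4182
B = 1 / 0.4182 = 2.3912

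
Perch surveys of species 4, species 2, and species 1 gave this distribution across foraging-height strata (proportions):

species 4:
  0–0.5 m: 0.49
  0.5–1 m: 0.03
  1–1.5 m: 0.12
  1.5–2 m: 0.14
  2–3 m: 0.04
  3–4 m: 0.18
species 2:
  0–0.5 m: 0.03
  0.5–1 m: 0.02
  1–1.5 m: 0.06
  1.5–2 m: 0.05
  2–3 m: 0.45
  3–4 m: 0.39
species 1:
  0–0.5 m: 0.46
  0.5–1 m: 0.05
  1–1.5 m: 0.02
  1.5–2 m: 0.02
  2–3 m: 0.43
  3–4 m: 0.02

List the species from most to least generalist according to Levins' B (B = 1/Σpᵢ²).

Σp_4ᵢ² = 0.49² + 0.03² + 0.12² + 0.14² + 0.04² + 0.18² = 0.2401 + 0.0009 + 0.0144 + 0.0196 + 0.0016 + 0.0324 = 0.3090
B_4 = 1 / 0.3090 = 3.2362
Σp_2ᵢ² = 0.03² + 0.02² + 0.06² + 0.05² + 0.45² + 0.39² = 0.0009 + 0.0004 + 0.0036 + 0.0025 + 0.2025 + 0.1521 = 0.3620
B_2 = 1 / 0.3620 = 2.7624
Σp_1ᵢ² = 0.46² + 0.05² + 0.02² + 0.02² + 0.43² + 0.02² = 0.2116 + 0.0025 + 0.0004 + 0.0004 + 0.1849 + 0.0004 = 0.4002
B_1 = 1 / 0.4002 = 2.4988
Ranking by B (broadest → narrowest): species 4 (3.24) > species 2 (2.76) > species 1 (2.50)

species 4 > species 2 > species 1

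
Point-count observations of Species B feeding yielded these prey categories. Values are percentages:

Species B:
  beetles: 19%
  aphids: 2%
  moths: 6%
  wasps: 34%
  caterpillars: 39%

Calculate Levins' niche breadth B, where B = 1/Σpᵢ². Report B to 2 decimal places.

Convert percentages to proportions (divide by 100).
Σpᵢ² = 0.19² + 0.02² + 0.06² + 0.34² + 0.39² = 0.0361 + 0.0004 + 0.0036 + 0.1156 + 0.1521 = 0.3078
B = 1 / 0.3078 = 3.2489

3.25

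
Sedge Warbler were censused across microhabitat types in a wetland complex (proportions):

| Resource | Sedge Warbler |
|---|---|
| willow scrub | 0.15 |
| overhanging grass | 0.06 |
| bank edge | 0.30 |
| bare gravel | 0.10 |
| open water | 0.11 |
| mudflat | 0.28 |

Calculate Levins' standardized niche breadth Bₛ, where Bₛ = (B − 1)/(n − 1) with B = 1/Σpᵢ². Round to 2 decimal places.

0.72

Σpᵢ² = 0.15² + 0.06² + 0.30² + 0.10² + 0.11² + 0.28² = 0.0225 + 0.0036 + 0.0900 + 0.0100 + 0.0121 + 0.0784 = 0.2166
B = 1 / 0.2166 = 4.6168
Bₛ = (B − 1)/(n − 1) = (4.6168 − 1)/(6 − 1) = 3.6168/5 = 0.7234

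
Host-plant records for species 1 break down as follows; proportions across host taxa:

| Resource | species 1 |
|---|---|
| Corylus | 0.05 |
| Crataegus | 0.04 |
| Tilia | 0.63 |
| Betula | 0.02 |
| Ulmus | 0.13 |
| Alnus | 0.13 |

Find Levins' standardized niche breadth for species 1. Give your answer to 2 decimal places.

0.26

Σpᵢ² = 0.05² + 0.04² + 0.63² + 0.02² + 0.13² + 0.13² = 0.0025 + 0.0016 + 0.3969 + 0.0004 + 0.0169 + 0.0169 = 0.4352
B = 1 / 0.4352 = 2.2978
Bₛ = (B − 1)/(n − 1) = (2.2978 − 1)/(6 − 1) = 1.2978/5 = 0.2596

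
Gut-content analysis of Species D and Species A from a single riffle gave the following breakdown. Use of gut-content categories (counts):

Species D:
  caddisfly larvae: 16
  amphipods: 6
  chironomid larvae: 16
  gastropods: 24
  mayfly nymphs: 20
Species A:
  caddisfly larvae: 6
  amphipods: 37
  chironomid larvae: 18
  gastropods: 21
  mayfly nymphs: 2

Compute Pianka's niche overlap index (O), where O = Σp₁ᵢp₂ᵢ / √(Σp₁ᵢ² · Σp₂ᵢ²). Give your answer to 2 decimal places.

0.63

Proportions for Species D (n=82): 16/82=0.1951, 6/82=0.0732, 16/82=0.1951, 24/82=0.2927, 20/82=0.2439
Proportions for Species A (n=84): 6/84=0.0714, 37/84=0.4405, 18/84=0.2143, 21/84=0.2500, 2/84=0.0238
Σ p₁ᵢp₂ᵢ = 0.013930 + 0.032245 + 0.041810 + 0.073175 + 0.005805 = 0.166965
Σp_1ᵢ² = 0.1951² + 0.0732² + 0.1951² + 0.2927² + 0.2439² = 0.038064 + 0.005358 + 0.038064 + 0.085673 + 0.059487 = 0.226646
Σp_2ᵢ² = 0.0714² + 0.4405² + 0.2143² + 0.2500² + 0.0238² = 0.005098 + 0.194040 + 0.045924 + 0.062500 + 0.000566 = 0.308128
O = 0.166965 / √(0.226646 × 0.308128) = 0.166965 / 0.2642650 = 0.6318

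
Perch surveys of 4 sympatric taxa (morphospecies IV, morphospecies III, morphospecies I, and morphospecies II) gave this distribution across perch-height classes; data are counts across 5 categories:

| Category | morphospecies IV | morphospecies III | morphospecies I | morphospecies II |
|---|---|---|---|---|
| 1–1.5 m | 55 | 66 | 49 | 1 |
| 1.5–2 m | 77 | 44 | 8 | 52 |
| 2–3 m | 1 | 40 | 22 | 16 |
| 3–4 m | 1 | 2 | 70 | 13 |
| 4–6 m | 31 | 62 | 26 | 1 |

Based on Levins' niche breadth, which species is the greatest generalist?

Proportions for morphospecies IV (n=165): 55/165=0.3333, 77/165=0.4667, 1/165=0.0061, 1/165=0.0061, 31/165=0.1879
Proportions for morphospecies III (n=214): 66/214=0.3084, 44/214=0.2056, 40/214=0.1869, 2/214=0.0093, 62/214=0.2897
Proportions for morphospecies I (n=175): 49/175=0.2800, 8/175=0.0457, 22/175=0.1257, 70/175=0.4000, 26/175=0.1486
Proportions for morphospecies II (n=83): 1/83=0.0120, 52/83=0.6265, 16/83=0.1928, 13/83=0.1566, 1/83=0.0120
Σp_IVᵢ² = 0.3333² + 0.4667² + 0.0061² + 0.0061² + 0.1879² = 0.111089 + 0.217809 + 0.000037 + 0.000037 + 0.035306 = 0.364278
B_IV = 1 / 0.364278 = 2.7452
Σp_IIIᵢ² = 0.3084² + 0.2056² + 0.1869² + 0.0093² + 0.2897² = 0.095111 + 0.042271 + 0.034932 + 0.000086 + 0.083926 = 0.256326
B_III = 1 / 0.256326 = 3.9013
Σp_Iᵢ² = 0.2800² + 0.0457² + 0.1257² + 0.4000² + 0.1486² = 0.078400 + 0.002088 + 0.015800 + 0.160000 + 0.022082 = 0.278370
B_I = 1 / 0.278370 = 3.5923
Σp_IIᵢ² = 0.0120² + 0.6265² + 0.1928² + 0.1566² + 0.0120² = 0.000144 + 0.392502 + 0.037172 + 0.024524 + 0.000144 = 0.454486
B_II = 1 / 0.454486 = 2.2003
Highest B → broadest niche (most generalist): morphospecies III (B = 3.90).

morphospecies III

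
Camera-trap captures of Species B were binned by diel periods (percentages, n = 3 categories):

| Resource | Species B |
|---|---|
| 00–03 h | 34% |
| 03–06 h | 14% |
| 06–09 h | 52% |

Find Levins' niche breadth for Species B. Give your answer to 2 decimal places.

2.47

Convert percentages to proportions (divide by 100).
Σpᵢ² = 0.34² + 0.14² + 0.52² = 0.1156 + 0.0196 + 0.2704 = 0.4056
B = 1 / 0.4056 = 2.4655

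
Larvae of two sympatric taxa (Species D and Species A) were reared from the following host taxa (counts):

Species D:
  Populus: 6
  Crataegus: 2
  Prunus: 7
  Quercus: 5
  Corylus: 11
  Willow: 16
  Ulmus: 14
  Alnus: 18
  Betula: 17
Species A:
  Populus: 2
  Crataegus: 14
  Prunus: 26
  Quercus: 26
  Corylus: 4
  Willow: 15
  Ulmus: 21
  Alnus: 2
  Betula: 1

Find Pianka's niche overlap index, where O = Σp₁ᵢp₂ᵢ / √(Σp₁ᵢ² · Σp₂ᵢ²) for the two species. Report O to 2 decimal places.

0.58

Proportions for Species D (n=96): 6/96=0.0625, 2/96=0.0208, 7/96=0.0729, 5/96=0.0521, 11/96=0.1146, 16/96=0.1667, 14/96=0.1458, 18/96=0.1875, 17/96=0.1771
Proportions for Species A (n=111): 2/111=0.0180, 14/111=0.1261, 26/111=0.2342, 26/111=0.2342, 4/111=0.0360, 15/111=0.1351, 21/111=0.1892, 2/111=0.0180, 1/111=0.0090
Σ p₁ᵢp₂ᵢ = 0.001125 + 0.002623 + 0.017073 + 0.012202 + 0.004126 + 0.022521 + 0.027585 + 0.003375 + 0.001594 = 0.092224
Σp_1ᵢ² = 0.0625² + 0.0208² + 0.0729² + 0.0521² + 0.1146² + 0.1667² + 0.1458² + 0.1875² + 0.1771² = 0.003906 + 0.000433 + 0.005314 + 0.002714 + 0.013133 + 0.027789 + 0.021258 + 0.035156 + 0.031364 = 0.141067
Σp_2ᵢ² = 0.0180² + 0.1261² + 0.2342² + 0.2342² + 0.0360² + 0.1351² + 0.1892² + 0.0180² + 0.0090² = 0.000324 + 0.015901 + 0.054850 + 0.054850 + 0.001296 + 0.018252 + 0.035797 + 0.000324 + 0.000081 = 0.181675
O = 0.092224 / √(0.141067 × 0.181675) = 0.092224 / 0.1600886 = 0.5761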